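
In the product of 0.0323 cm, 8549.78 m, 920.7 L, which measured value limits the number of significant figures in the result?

0.0323 cm → 3 s.f.; 8549.78 m → 6 s.f.; 920.7 L → 4 s.f.
The fewest is 3 significant figures, from 0.0323 cm.

0.0323 cm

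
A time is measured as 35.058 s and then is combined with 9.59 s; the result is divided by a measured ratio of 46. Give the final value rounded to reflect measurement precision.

0.97 s

35.058 s + 9.59 s = 44.648 s; the sum is limited to 2 decimal places (4 s.f.).
Carrying full precision, 44.648 ÷ 46 = 0.970608695652… s; 46 has 2 s.f., so the result keeps min(4, 2) = 2 s.f.
Rounded to 2 significant figures: 0.97 s.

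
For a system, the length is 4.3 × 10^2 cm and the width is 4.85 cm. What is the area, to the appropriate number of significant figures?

area = 4.3 × 10^2 cm × 4.85 cm = 2085.5 cm².
4.3 × 10^2 has 2 significant figures; 4.85 has 3.
Division/multiplication keeps the fewest: 2 significant figures.
Rounded: 2.1 × 10^3 cm².

2.1 × 10^3 cm²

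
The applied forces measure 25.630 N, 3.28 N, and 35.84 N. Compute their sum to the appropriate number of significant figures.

64.75 N

25.630 N + 3.28 N + 35.84 N = 64.750 N.
Addition/subtraction keeps the fewest decimal places: 25.630 → 3 decimal places, 3.28 → 2 decimal places, 35.84 → 2 decimal places; limit is 2.
Rounded to 2 decimal places: 64.75 N.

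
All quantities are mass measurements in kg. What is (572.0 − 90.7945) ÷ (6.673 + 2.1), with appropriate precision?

572.0 − 90.7945 = 481.2055, limited to 1 d.p. → 4 s.f.; 6.673 + 2.1 = 8.773, limited to 1 d.p. → 2 s.f.
Carrying full precision, 481.2055 ÷ 8.773 = 54.8507352103…; keep min(4, 2) = 2 s.f.
Rounded to 2 significant figures: 55.

55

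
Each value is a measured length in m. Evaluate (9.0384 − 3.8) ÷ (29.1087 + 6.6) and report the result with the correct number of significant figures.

9.0384 − 3.8 = 5.2384, limited to 1 d.p. → 2 s.f.; 29.1087 + 6.6 = 35.7087, limited to 1 d.p. → 3 s.f.
Carrying full precision, 5.2384 ÷ 35.7087 = 0.14669814359…; keep min(2, 3) = 2 s.f.
Rounded to 2 significant figures: 0.15.

0.15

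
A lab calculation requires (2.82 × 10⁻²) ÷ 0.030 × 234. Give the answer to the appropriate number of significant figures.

2.2 × 10²

(2.82 × 10⁻²) ÷ 0.030 × 234 = 219.96
Multiplication/division keeps the fewest significant figures: 2.82 × 10⁻² → 3 s.f., 0.030 → 2 s.f., 234 → 3 s.f.; limit is 2.
Rounded to 2 significant figures: 2.2 × 10².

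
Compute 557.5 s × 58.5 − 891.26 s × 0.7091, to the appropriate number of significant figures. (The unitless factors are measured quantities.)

557.5 × 58.5 = 32613.75 → 3.26 × 10⁴ s (3 s.f., last digit at the 10^2 place).
891.26 × 0.7091 = 631.992466 → 632.0 s (4 s.f., last digit at the 10^-1 place).
Difference: 31981.757534 s; keep the coarser place, 10^2.
Result: 3.20 × 10⁴ s.

3.20 × 10⁴ s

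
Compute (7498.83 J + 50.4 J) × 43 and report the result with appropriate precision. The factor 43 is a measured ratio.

3.2 × 10⁵ J

7498.83 J + 50.4 J = 7549.23 J; the sum is limited to 1 decimal place (5 s.f.).
Carrying full precision, 7549.23 × 43 = 324616.89 J; 43 has 2 s.f., so the result keeps min(5, 2) = 2 s.f.
Rounded to 2 significant figures: 3.2 × 10⁵ J.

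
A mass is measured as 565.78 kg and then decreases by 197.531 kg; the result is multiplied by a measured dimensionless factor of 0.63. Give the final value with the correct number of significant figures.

565.78 kg − 197.531 kg = 368.249 kg; the difference is limited to 2 decimal places (5 s.f.).
Carrying full precision, 368.249 × 0.63 = 231.99687 kg; 0.63 has 2 s.f., so the result keeps min(5, 2) = 2 s.f.
Rounded to 2 significant figures: 2.3 × 10^2 kg.

2.3 × 10^2 kg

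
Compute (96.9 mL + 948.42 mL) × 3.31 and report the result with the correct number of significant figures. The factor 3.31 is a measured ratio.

96.9 mL + 948.42 mL = 1045.32 mL; the sum is limited to 1 decimal place (5 s.f.).
Carrying full precision, 1045.32 × 3.31 = 3460.0092 mL; 3.31 has 3 s.f., so the result keeps min(5, 3) = 3 s.f.
Rounded to 3 significant figures: 3.46 × 10^3 mL.

3.46 × 10^3 mL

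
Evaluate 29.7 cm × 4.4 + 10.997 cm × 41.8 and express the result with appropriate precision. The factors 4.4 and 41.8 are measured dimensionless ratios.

5.9 × 10^2 cm

29.7 × 4.4 = 130.68 → 1.3 × 10^2 cm (2 s.f., last digit at the 10^1 place).
10.997 × 41.8 = 459.6746 → 4.60 × 10^2 cm (3 s.f., last digit at the 10^0 place).
Sum: 590.3546 cm; keep the coarser place, 10^1.
Result: 5.9 × 10^2 cm.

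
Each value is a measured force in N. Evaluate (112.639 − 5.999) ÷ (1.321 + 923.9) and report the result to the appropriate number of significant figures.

112.639 − 5.999 = 106.640, limited to 3 d.p. → 6 s.f.; 1.321 + 923.9 = 925.221, limited to 1 d.p. → 4 s.f.
Carrying full precision, 106.640 ÷ 925.221 = 0.115258948943…; keep min(6, 4) = 4 s.f.
Rounded to 4 significant figures: 0.1153.

0.1153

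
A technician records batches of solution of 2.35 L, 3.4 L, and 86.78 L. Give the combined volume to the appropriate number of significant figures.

92.5 L

2.35 L + 3.4 L + 86.78 L = 92.53 L.
Addition/subtraction keeps the fewest decimal places: 2.35 → 2 decimal places, 3.4 → 1 decimal place, 86.78 → 2 decimal places; limit is 1.
Rounded to 1 decimal place: 92.5 L.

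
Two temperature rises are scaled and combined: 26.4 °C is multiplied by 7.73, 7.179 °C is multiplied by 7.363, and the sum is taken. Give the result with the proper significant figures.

26.4 × 7.73 = 204.072 → 2.04 × 10^2 °C (3 s.f., last digit at the 10^0 place).
7.179 × 7.363 = 52.858977 → 52.86 °C (4 s.f., last digit at the 10^-2 place).
Sum: 256.930977 °C; keep the coarser place, 10^0.
Result: 257 °C.

257 °C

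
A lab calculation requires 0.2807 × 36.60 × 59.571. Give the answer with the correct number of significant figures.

612.0

0.2807 × 36.60 × 59.571 = 612.00981702
Multiplication/division keeps the fewest significant figures: 0.2807 → 4 s.f., 36.60 → 4 s.f., 59.571 → 5 s.f.; limit is 4.
Rounded to 4 significant figures: 612.0.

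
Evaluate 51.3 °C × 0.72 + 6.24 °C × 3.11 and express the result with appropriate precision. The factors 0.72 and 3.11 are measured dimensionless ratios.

56 °C

51.3 × 0.72 = 36.936 → 37 °C (2 s.f., last digit at the 10^0 place).
6.24 × 3.11 = 19.4064 → 19.4 °C (3 s.f., last digit at the 10^-1 place).
Sum: 56.3424 °C; keep the coarser place, 10^0.
Result: 56 °C.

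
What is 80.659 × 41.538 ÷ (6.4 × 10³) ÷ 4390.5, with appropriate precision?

80.659 × 41.538 ÷ (6.4 × 10³) ÷ 4390.5 = 0.000119235193244…
Multiplication/division keeps the fewest significant figures: 80.659 → 5 s.f., 41.538 → 5 s.f., 6.4 × 10³ → 2 s.f., 4390.5 → 5 s.f.; limit is 2.
Rounded to 2 significant figures: 1.2 × 10⁻⁴.

1.2 × 10⁻⁴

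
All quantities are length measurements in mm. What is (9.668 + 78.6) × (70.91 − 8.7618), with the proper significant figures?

9.668 + 78.6 = 88.268, limited to 1 d.p. → 3 s.f.; 70.91 − 8.7618 = 62.1482, limited to 2 d.p. → 4 s.f.
Carrying full precision, 88.268 × 62.1482 = 5485.6973176; keep min(3, 4) = 3 s.f.
Rounded to 3 significant figures: 5.49 × 10^3 mm².

5.49 × 10^3 mm²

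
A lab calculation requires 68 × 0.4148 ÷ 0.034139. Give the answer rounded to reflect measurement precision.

68 × 0.4148 ÷ 0.034139 = 826.222209204…
Multiplication/division keeps the fewest significant figures: 68 → 2 s.f., 0.4148 → 4 s.f., 0.034139 → 5 s.f.; limit is 2.
Rounded to 2 significant figures: 8.3 × 10².

8.3 × 10²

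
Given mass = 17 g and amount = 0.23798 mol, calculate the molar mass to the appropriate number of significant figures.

molar mass = 17 g ÷ 0.23798 mol = 71.434574334… g/mol.
17 has 2 significant figures; 0.23798 has 5.
Division/multiplication keeps the fewest: 2 significant figures.
Rounded: 71 g/mol.

71 g/mol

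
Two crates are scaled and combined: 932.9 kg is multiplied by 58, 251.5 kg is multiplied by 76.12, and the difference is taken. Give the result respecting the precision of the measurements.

3.5 × 10⁴ kg

932.9 × 58 = 54108.2 → 5.4 × 10⁴ kg (2 s.f., last digit at the 10^3 place).
251.5 × 76.12 = 19144.18 → 1.914 × 10⁴ kg (4 s.f., last digit at the 10^1 place).
Difference: 34964.02 kg; keep the coarser place, 10^3.
Result: 3.5 × 10⁴ kg.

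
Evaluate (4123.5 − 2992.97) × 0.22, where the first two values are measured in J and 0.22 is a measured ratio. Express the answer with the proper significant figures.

4123.5 J − 2992.97 J = 1130.53 J; the difference is limited to 1 decimal place (5 s.f.).
Carrying full precision, 1130.53 × 0.22 = 248.7166 J; 0.22 has 2 s.f., so the result keeps min(5, 2) = 2 s.f.
Rounded to 2 significant figures: 2.5 × 10² J.

2.5 × 10² J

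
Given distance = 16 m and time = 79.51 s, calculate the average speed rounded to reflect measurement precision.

average speed = 16 m ÷ 79.51 s = 0.201232549365… m/s.
16 has 2 significant figures; 79.51 has 4.
Division/multiplication keeps the fewest: 2 significant figures.
Rounded: 0.20 m/s.

0.20 m/s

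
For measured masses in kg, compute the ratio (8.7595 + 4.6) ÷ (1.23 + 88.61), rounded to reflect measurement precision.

8.7595 + 4.6 = 13.3595, limited to 1 d.p. → 3 s.f.; 1.23 + 88.61 = 89.84, limited to 2 d.p. → 4 s.f.
Carrying full precision, 13.3595 ÷ 89.84 = 0.148703250223…; keep min(3, 4) = 3 s.f.
Rounded to 3 significant figures: 0.149.

0.149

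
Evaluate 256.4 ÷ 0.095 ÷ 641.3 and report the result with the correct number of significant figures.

256.4 ÷ 0.095 ÷ 641.3 = 4.2085566325…
Multiplication/division keeps the fewest significant figures: 256.4 → 4 s.f., 0.095 → 2 s.f., 641.3 → 4 s.f.; limit is 2.
Rounded to 2 significant figures: 4.2.

4.2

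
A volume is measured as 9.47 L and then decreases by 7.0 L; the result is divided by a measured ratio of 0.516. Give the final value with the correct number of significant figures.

4.8 L

9.47 L − 7.0 L = 2.47 L; the difference is limited to 1 decimal place (2 s.f.).
Carrying full precision, 2.47 ÷ 0.516 = 4.78682170543… L; 0.516 has 3 s.f., so the result keeps min(2, 3) = 2 s.f.
Rounded to 2 significant figures: 4.8 L.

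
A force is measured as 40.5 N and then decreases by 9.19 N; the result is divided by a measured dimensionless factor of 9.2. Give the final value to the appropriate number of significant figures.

3.4 N

40.5 N − 9.19 N = 31.31 N; the difference is limited to 1 decimal place (3 s.f.).
Carrying full precision, 31.31 ÷ 9.2 = 3.40326086957… N; 9.2 has 2 s.f., so the result keeps min(3, 2) = 2 s.f.
Rounded to 2 significant figures: 3.4 N.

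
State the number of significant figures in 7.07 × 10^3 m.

7.07 × 10^3: in scientific notation every digit of the coefficient is significant.

3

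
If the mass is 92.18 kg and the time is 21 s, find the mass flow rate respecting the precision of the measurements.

mass flow rate = 92.18 kg ÷ 21 s = 4.38952380952… kg/s.
92.18 has 4 significant figures; 21 has 2.
Division/multiplication keeps the fewest: 2 significant figures.
Rounded: 4.4 kg/s.

4.4 kg/s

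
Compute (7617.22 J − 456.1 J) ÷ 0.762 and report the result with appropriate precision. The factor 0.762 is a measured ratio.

9.40 × 10^3 J

7617.22 J − 456.1 J = 7161.12 J; the difference is limited to 1 decimal place (5 s.f.).
Carrying full precision, 7161.12 ÷ 0.762 = 9397.79527559… J; 0.762 has 3 s.f., so the result keeps min(5, 3) = 3 s.f.
Rounded to 3 significant figures: 9.40 × 10^3 J.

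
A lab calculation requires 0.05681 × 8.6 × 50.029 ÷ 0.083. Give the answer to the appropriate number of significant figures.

0.05681 × 8.6 × 50.029 ÷ 0.083 = 294.487571253…
Multiplication/division keeps the fewest significant figures: 0.05681 → 4 s.f., 8.6 → 2 s.f., 50.029 → 5 s.f., 0.083 → 2 s.f.; limit is 2.
Rounded to 2 significant figures: 2.9 × 10².

2.9 × 10²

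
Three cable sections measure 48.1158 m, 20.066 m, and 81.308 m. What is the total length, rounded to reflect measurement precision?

1.49490 × 10² m

48.1158 m + 20.066 m + 81.308 m = 149.4898 m.
Addition/subtraction keeps the fewest decimal places: 48.1158 → 4 decimal places, 20.066 → 3 decimal places, 81.308 → 3 decimal places; limit is 3.
Rounded to 3 decimal places: 1.49490 × 10² m.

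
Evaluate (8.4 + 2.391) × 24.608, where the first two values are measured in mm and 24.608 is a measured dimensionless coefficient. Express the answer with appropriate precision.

8.4 mm + 2.391 mm = 10.791 mm; the sum is limited to 1 decimal place (3 s.f.).
Carrying full precision, 10.791 × 24.608 = 265.544928 mm; 24.608 has 5 s.f., so the result keeps min(3, 5) = 3 s.f.
Rounded to 3 significant figures: 266 mm.

266 mm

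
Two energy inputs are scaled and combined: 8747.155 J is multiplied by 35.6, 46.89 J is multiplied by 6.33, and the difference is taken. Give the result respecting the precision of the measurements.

8747.155 × 35.6 = 311398.718 → 3.11 × 10^5 J (3 s.f., last digit at the 10^3 place).
46.89 × 6.33 = 296.8137 → 297 J (3 s.f., last digit at the 10^0 place).
Difference: 311101.9043 J; keep the coarser place, 10^3.
Result: 3.11 × 10^5 J.

3.11 × 10^5 J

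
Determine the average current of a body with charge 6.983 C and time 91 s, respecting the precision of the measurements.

0.077 A

average current = 6.983 C ÷ 91 s = 0.0767362637363… A.
6.983 has 4 significant figures; 91 has 2.
Division/multiplication keeps the fewest: 2 significant figures.
Rounded: 0.077 A.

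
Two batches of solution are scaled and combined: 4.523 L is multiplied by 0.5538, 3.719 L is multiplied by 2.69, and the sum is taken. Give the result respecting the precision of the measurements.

4.523 × 0.5538 = 2.5048374 → 2.505 L (4 s.f., last digit at the 10^-3 place).
3.719 × 2.69 = 10.00411 → 10.0 L (3 s.f., last digit at the 10^-1 place).
Sum: 12.5089474 L; keep the coarser place, 10^-1.
Result: 12.5 L.

12.5 L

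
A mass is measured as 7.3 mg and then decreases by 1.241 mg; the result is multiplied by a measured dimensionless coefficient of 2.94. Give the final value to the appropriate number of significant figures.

7.3 mg − 1.241 mg = 6.059 mg; the difference is limited to 1 decimal place (2 s.f.).
Carrying full precision, 6.059 × 2.94 = 17.81346 mg; 2.94 has 3 s.f., so the result keeps min(2, 3) = 2 s.f.
Rounded to 2 significant figures: 18 mg.

18 mg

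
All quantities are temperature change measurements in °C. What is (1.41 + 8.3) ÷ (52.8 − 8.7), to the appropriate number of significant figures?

0.22

1.41 + 8.3 = 9.71, limited to 1 d.p. → 2 s.f.; 52.8 − 8.7 = 44.1, limited to 1 d.p. → 3 s.f.
Carrying full precision, 9.71 ÷ 44.1 = 0.220181405896…; keep min(2, 3) = 2 s.f.
Rounded to 2 significant figures: 0.22.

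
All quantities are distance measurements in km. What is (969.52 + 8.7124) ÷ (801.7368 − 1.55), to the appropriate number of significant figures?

1.2225

969.52 + 8.7124 = 978.2324, limited to 2 d.p. → 5 s.f.; 801.7368 − 1.55 = 800.1868, limited to 2 d.p. → 5 s.f.
Carrying full precision, 978.2324 ÷ 800.1868 = 1.22250504507…; keep min(5, 5) = 5 s.f.
Rounded to 5 significant figures: 1.2225.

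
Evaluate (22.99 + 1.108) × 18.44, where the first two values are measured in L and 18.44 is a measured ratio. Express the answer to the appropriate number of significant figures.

444.4 L

22.99 L + 1.108 L = 24.098 L; the sum is limited to 2 decimal places (4 s.f.).
Carrying full precision, 24.098 × 18.44 = 444.36712 L; 18.44 has 4 s.f., so the result keeps min(4, 4) = 4 s.f.
Rounded to 4 significant figures: 444.4 L.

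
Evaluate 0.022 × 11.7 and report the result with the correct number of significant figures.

0.022 × 11.7 = 0.2574
Multiplication/division keeps the fewest significant figures: 0.022 → 2 s.f., 11.7 → 3 s.f.; limit is 2.
Rounded to 2 significant figures: 0.26.

0.26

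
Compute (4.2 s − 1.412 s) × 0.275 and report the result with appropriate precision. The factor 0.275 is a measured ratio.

4.2 s − 1.412 s = 2.788 s; the difference is limited to 1 decimal place (2 s.f.).
Carrying full precision, 2.788 × 0.275 = 0.7667 s; 0.275 has 3 s.f., so the result keeps min(2, 3) = 2 s.f.
Rounded to 2 significant figures: 0.77 s.

0.77 s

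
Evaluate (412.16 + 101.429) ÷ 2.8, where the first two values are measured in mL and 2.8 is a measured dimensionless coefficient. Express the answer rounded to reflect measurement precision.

1.8 × 10² mL

412.16 mL + 101.429 mL = 513.589 mL; the sum is limited to 2 decimal places (5 s.f.).
Carrying full precision, 513.589 ÷ 2.8 = 183.424642857… mL; 2.8 has 2 s.f., so the result keeps min(5, 2) = 2 s.f.
Rounded to 2 significant figures: 1.8 × 10² mL.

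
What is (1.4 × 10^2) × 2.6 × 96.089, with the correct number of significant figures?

(1.4 × 10^2) × 2.6 × 96.089 = 34976.396
Multiplication/division keeps the fewest significant figures: 1.4 × 10^2 → 2 s.f., 2.6 → 2 s.f., 96.089 → 5 s.f.; limit is 2.
Rounded to 2 significant figures: 3.5 × 10^4.

3.5 × 10^4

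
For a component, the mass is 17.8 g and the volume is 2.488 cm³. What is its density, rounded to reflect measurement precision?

7.15 g/cm³

density = 17.8 g ÷ 2.488 cm³ = 7.15434083601… g/cm³.
17.8 has 3 significant figures; 2.488 has 4.
Division/multiplication keeps the fewest: 3 significant figures.
Rounded: 7.15 g/cm³.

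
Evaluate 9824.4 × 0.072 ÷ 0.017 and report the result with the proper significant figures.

9824.4 × 0.072 ÷ 0.017 = 41609.2235294…
Multiplication/division keeps the fewest significant figures: 9824.4 → 5 s.f., 0.072 → 2 s.f., 0.017 → 2 s.f.; limit is 2.
Rounded to 2 significant figures: 4.2 × 10⁴.

4.2 × 10⁴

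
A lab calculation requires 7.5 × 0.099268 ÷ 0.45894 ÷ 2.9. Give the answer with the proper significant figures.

7.5 × 0.099268 ÷ 0.45894 ÷ 2.9 = 0.559392483128…
Multiplication/division keeps the fewest significant figures: 7.5 → 2 s.f., 0.099268 → 5 s.f., 0.45894 → 5 s.f., 2.9 → 2 s.f.; limit is 2.
Rounded to 2 significant figures: 5.6 × 10^-1.

5.6 × 10^-1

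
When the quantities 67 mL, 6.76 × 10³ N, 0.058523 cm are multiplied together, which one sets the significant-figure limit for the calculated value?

67 mL

67 mL → 2 s.f.; 6.76 × 10³ N → 3 s.f.; 0.058523 cm → 5 s.f.
The fewest is 2 significant figures, from 67 mL.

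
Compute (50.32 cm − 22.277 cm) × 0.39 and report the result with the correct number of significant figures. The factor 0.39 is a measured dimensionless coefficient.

11 cm

50.32 cm − 22.277 cm = 28.043 cm; the difference is limited to 2 decimal places (4 s.f.).
Carrying full precision, 28.043 × 0.39 = 10.93677 cm; 0.39 has 2 s.f., so the result keeps min(4, 2) = 2 s.f.
Rounded to 2 significant figures: 11 cm.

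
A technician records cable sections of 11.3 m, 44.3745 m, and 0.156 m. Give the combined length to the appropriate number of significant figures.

11.3 m + 44.3745 m + 0.156 m = 55.8305 m.
Addition/subtraction keeps the fewest decimal places: 11.3 → 1 decimal place, 44.3745 → 4 decimal places, 0.156 → 3 decimal places; limit is 1.
Rounded to 1 decimal place: 55.8 m.

55.8 m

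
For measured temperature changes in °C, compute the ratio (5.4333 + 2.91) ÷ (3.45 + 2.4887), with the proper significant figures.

1.40

5.4333 + 2.91 = 8.3433, limited to 2 d.p. → 3 s.f.; 3.45 + 2.4887 = 5.9387, limited to 2 d.p. → 3 s.f.
Carrying full precision, 8.3433 ÷ 5.9387 = 1.40490343004…; keep min(3, 3) = 3 s.f.
Rounded to 3 significant figures: 1.40.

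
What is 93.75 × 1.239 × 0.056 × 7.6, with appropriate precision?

49

93.75 × 1.239 × 0.056 × 7.6 = 49.4361
Multiplication/division keeps the fewest significant figures: 93.75 → 4 s.f., 1.239 → 4 s.f., 0.056 → 2 s.f., 7.6 → 2 s.f.; limit is 2.
Rounded to 2 significant figures: 49.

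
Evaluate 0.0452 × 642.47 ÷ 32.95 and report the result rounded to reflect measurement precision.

0.881

0.0452 × 642.47 ÷ 32.95 = 0.881324552352…
Multiplication/division keeps the fewest significant figures: 0.0452 → 3 s.f., 642.47 → 5 s.f., 32.95 → 4 s.f.; limit is 3.
Rounded to 3 significant figures: 0.881.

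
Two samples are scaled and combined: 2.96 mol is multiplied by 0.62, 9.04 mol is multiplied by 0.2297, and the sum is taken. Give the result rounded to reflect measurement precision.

3.9 mol

2.96 × 0.62 = 1.8352 → 1.8 mol (2 s.f., last digit at the 10^-1 place).
9.04 × 0.2297 = 2.076488 → 2.08 mol (3 s.f., last digit at the 10^-2 place).
Sum: 3.911688 mol; keep the coarser place, 10^-1.
Result: 3.9 mol.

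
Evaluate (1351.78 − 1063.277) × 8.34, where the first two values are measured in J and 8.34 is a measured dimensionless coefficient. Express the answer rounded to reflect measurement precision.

1351.78 J − 1063.277 J = 288.503 J; the difference is limited to 2 decimal places (5 s.f.).
Carrying full precision, 288.503 × 8.34 = 2406.11502 J; 8.34 has 3 s.f., so the result keeps min(5, 3) = 3 s.f.
Rounded to 3 significant figures: 2.41 × 10³ J.

2.41 × 10³ J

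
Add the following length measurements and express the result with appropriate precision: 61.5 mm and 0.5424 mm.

61.5 mm + 0.5424 mm = 62.0424 mm.
Addition/subtraction keeps the fewest decimal places: 61.5 → 1 decimal place, 0.5424 → 4 decimal places; limit is 1.
Rounded to 1 decimal place: 62.0 mm.

62.0 mm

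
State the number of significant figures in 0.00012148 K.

5

0.00012148: leading zeros are not significant.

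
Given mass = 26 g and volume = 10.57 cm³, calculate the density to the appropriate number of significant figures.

density = 26 g ÷ 10.57 cm³ = 2.45979186377… g/cm³.
26 has 2 significant figures; 10.57 has 4.
Division/multiplication keeps the fewest: 2 significant figures.
Rounded: 2.5 g/cm³.

2.5 g/cm³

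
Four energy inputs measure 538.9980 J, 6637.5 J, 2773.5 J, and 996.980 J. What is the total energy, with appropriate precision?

10947.0 J

538.9980 J + 6637.5 J + 2773.5 J + 996.980 J = 10946.9780 J.
Addition/subtraction keeps the fewest decimal places: 538.9980 → 4 decimal places, 6637.5 → 1 decimal place, 2773.5 → 1 decimal place, 996.980 → 3 decimal places; limit is 1.
Rounded to 1 decimal place: 10947.0 J.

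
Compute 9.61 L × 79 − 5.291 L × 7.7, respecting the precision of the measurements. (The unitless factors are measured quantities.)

7.2 × 10² L

9.61 × 79 = 759.19 → 7.6 × 10² L (2 s.f., last digit at the 10^1 place).
5.291 × 7.7 = 40.7407 → 41 L (2 s.f., last digit at the 10^0 place).
Difference: 718.4493 L; keep the coarser place, 10^1.
Result: 7.2 × 10² L.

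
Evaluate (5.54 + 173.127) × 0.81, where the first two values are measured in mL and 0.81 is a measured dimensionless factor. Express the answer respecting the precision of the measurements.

1.4 × 10^2 mL

5.54 mL + 173.127 mL = 178.667 mL; the sum is limited to 2 decimal places (5 s.f.).
Carrying full precision, 178.667 × 0.81 = 144.72027 mL; 0.81 has 2 s.f., so the result keeps min(5, 2) = 2 s.f.
Rounded to 2 significant figures: 1.4 × 10^2 mL.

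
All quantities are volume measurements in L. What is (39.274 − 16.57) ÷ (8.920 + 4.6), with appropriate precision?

39.274 − 16.57 = 22.704, limited to 2 d.p. → 4 s.f.; 8.920 + 4.6 = 13.520, limited to 1 d.p. → 3 s.f.
Carrying full precision, 22.704 ÷ 13.520 = 1.67928994083…; keep min(4, 3) = 3 s.f.
Rounded to 3 significant figures: 1.68.

1.68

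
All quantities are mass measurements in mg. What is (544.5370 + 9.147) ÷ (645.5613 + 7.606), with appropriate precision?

544.5370 + 9.147 = 553.6840, limited to 3 d.p. → 6 s.f.; 645.5613 + 7.606 = 653.1673, limited to 3 d.p. → 6 s.f.
Carrying full precision, 553.6840 ÷ 653.1673 = 0.847690936151…; keep min(6, 6) = 6 s.f.
Rounded to 6 significant figures: 0.847691.

0.847691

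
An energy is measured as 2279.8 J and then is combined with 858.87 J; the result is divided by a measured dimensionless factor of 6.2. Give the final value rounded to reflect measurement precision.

2279.8 J + 858.87 J = 3138.67 J; the sum is limited to 1 decimal place (5 s.f.).
Carrying full precision, 3138.67 ÷ 6.2 = 506.237096774… J; 6.2 has 2 s.f., so the result keeps min(5, 2) = 2 s.f.
Rounded to 2 significant figures: 5.1 × 10^2 J.

5.1 × 10^2 J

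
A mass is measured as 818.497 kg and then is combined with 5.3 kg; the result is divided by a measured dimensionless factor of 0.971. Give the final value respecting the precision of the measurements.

848 kg

818.497 kg + 5.3 kg = 823.797 kg; the sum is limited to 1 decimal place (4 s.f.).
Carrying full precision, 823.797 ÷ 0.971 = 848.40061792… kg; 0.971 has 3 s.f., so the result keeps min(4, 3) = 3 s.f.
Rounded to 3 significant figures: 848 kg.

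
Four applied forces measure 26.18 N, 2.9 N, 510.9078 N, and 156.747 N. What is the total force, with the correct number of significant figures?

26.18 N + 2.9 N + 510.9078 N + 156.747 N = 696.7348 N.
Addition/subtraction keeps the fewest decimal places: 26.18 → 2 decimal places, 2.9 → 1 decimal place, 510.9078 → 4 decimal places, 156.747 → 3 decimal places; limit is 1.
Rounded to 1 decimal place: 696.7 N.

696.7 N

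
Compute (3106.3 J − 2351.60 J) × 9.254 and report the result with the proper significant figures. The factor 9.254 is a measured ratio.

6984 J

3106.3 J − 2351.60 J = 754.70 J; the difference is limited to 1 decimal place (4 s.f.).
Carrying full precision, 754.70 × 9.254 = 6983.9938 J; 9.254 has 4 s.f., so the result keeps min(4, 4) = 4 s.f.
Rounded to 4 significant figures: 6984 J.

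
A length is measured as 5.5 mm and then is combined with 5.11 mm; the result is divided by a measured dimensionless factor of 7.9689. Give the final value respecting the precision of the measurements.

1.33 mm

5.5 mm + 5.11 mm = 10.61 mm; the sum is limited to 1 decimal place (3 s.f.).
Carrying full precision, 10.61 ÷ 7.9689 = 1.33142591826… mm; 7.9689 has 5 s.f., so the result keeps min(3, 5) = 3 s.f.
Rounded to 3 significant figures: 1.33 mm.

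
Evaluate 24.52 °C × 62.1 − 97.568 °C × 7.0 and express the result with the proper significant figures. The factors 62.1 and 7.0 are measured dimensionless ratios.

24.52 × 62.1 = 1522.692 → 1.52 × 10^3 °C (3 s.f., last digit at the 10^1 place).
97.568 × 7.0 = 682.976 → 6.8 × 10^2 °C (2 s.f., last digit at the 10^1 place).
Difference: 839.716 °C; keep the coarser place, 10^1.
Result: 8.4 × 10^2 °C.

8.4 × 10^2 °C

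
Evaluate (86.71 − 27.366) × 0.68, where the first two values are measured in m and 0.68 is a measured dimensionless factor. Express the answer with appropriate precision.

86.71 m − 27.366 m = 59.344 m; the difference is limited to 2 decimal places (4 s.f.).
Carrying full precision, 59.344 × 0.68 = 40.35392 m; 0.68 has 2 s.f., so the result keeps min(4, 2) = 2 s.f.
Rounded to 2 significant figures: 4.0 × 10^1 m.

4.0 × 10^1 m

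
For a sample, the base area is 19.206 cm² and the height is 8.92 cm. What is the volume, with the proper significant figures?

volume = 19.206 cm² × 8.92 cm = 171.31752 cm³.
19.206 has 5 significant figures; 8.92 has 3.
Division/multiplication keeps the fewest: 3 significant figures.
Rounded: 1.71 × 10² cm³.

1.71 × 10² cm³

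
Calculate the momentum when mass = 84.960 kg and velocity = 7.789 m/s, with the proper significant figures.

momentum = 84.960 kg × 7.789 m/s = 661.75344 kg·m/s.
84.960 has 5 significant figures; 7.789 has 4.
Division/multiplication keeps the fewest: 4 significant figures.
Rounded: 661.8 kg·m/s.

661.8 kg·m/s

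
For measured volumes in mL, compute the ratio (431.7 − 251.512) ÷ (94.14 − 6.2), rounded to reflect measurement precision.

2.05

431.7 − 251.512 = 180.188, limited to 1 d.p. → 4 s.f.; 94.14 − 6.2 = 87.94, limited to 1 d.p. → 3 s.f.
Carrying full precision, 180.188 ÷ 87.94 = 2.04898794633…; keep min(4, 3) = 3 s.f.
Rounded to 3 significant figures: 2.05.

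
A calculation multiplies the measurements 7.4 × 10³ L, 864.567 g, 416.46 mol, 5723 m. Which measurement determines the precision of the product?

7.4 × 10³ L

7.4 × 10³ L → 2 s.f.; 864.567 g → 6 s.f.; 416.46 mol → 5 s.f.; 5723 m → 4 s.f.
The fewest is 2 significant figures, from 7.4 × 10³ L.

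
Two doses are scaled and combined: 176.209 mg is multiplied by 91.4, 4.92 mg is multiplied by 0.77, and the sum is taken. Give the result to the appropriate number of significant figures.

1.61 × 10^4 mg

176.209 × 91.4 = 16105.5026 → 1.61 × 10^4 mg (3 s.f., last digit at the 10^2 place).
4.92 × 0.77 = 3.7884 → 3.8 mg (2 s.f., last digit at the 10^-1 place).
Sum: 16109.291 mg; keep the coarser place, 10^2.
Result: 1.61 × 10^4 mg.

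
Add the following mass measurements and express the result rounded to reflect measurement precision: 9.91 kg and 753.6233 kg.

763.53 kg

9.91 kg + 753.6233 kg = 763.5333 kg.
Addition/subtraction keeps the fewest decimal places: 9.91 → 2 decimal places, 753.6233 → 4 decimal places; limit is 2.
Rounded to 2 decimal places: 763.53 kg.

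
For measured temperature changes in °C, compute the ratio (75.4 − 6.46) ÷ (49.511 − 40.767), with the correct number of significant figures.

75.4 − 6.46 = 68.94, limited to 1 d.p. → 3 s.f.; 49.511 − 40.767 = 8.744, limited to 3 d.p. → 4 s.f.
Carrying full precision, 68.94 ÷ 8.744 = 7.88426349497…; keep min(3, 4) = 3 s.f.
Rounded to 3 significant figures: 7.88.

7.88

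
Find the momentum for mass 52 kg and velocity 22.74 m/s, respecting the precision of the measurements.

momentum = 52 kg × 22.74 m/s = 1182.48 kg·m/s.
52 has 2 significant figures; 22.74 has 4.
Division/multiplication keeps the fewest: 2 significant figures.
Rounded: 1.2 × 10^3 kg·m/s.

1.2 × 10^3 kg·m/s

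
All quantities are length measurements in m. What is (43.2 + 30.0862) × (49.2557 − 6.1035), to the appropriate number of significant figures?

3.16 × 10^3 m²

43.2 + 30.0862 = 73.2862, limited to 1 d.p. → 3 s.f.; 49.2557 − 6.1035 = 43.1522, limited to 4 d.p. → 6 s.f.
Carrying full precision, 73.2862 × 43.1522 = 3162.46075964; keep min(3, 6) = 3 s.f.
Rounded to 3 significant figures: 3.16 × 10^3 m².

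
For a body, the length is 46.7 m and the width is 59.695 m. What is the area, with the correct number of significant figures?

area = 46.7 m × 59.695 m = 2787.7565 m².
46.7 has 3 significant figures; 59.695 has 5.
Division/multiplication keeps the fewest: 3 significant figures.
Rounded: 2.79 × 10³ m².

2.79 × 10³ m²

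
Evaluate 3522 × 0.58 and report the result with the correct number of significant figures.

2.0 × 10³

3522 × 0.58 = 2042.76
Multiplication/division keeps the fewest significant figures: 3522 → 4 s.f., 0.58 → 2 s.f.; limit is 2.
Rounded to 2 significant figures: 2.0 × 10³.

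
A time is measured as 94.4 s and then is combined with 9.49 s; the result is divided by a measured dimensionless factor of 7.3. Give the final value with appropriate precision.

94.4 s + 9.49 s = 103.89 s; the sum is limited to 1 decimal place (4 s.f.).
Carrying full precision, 103.89 ÷ 7.3 = 14.2315068493… s; 7.3 has 2 s.f., so the result keeps min(4, 2) = 2 s.f.
Rounded to 2 significant figures: 14 s.

14 s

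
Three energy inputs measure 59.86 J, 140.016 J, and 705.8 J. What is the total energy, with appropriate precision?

905.7 J

59.86 J + 140.016 J + 705.8 J = 905.676 J.
Addition/subtraction keeps the fewest decimal places: 59.86 → 2 decimal places, 140.016 → 3 decimal places, 705.8 → 1 decimal place; limit is 1.
Rounded to 1 decimal place: 905.7 J.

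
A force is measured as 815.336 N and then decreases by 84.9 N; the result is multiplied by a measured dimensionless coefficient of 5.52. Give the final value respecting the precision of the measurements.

815.336 N − 84.9 N = 730.436 N; the difference is limited to 1 decimal place (4 s.f.).
Carrying full precision, 730.436 × 5.52 = 4032.00672 N; 5.52 has 3 s.f., so the result keeps min(4, 3) = 3 s.f.
Rounded to 3 significant figures: 4.03 × 10³ N.

4.03 × 10³ N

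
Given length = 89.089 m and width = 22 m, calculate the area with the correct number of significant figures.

2.0 × 10³ m²

area = 89.089 m × 22 m = 1959.958 m².
89.089 has 5 significant figures; 22 has 2.
Division/multiplication keeps the fewest: 2 significant figures.
Rounded: 2.0 × 10³ m².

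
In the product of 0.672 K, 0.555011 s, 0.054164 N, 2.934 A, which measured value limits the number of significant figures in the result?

0.672 K

0.672 K → 3 s.f.; 0.555011 s → 6 s.f.; 0.054164 N → 5 s.f.; 2.934 A → 4 s.f.
The fewest is 3 significant figures, from 0.672 K.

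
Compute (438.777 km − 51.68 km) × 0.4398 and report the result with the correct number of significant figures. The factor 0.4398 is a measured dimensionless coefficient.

438.777 km − 51.68 km = 387.097 km; the difference is limited to 2 decimal places (5 s.f.).
Carrying full precision, 387.097 × 0.4398 = 170.2452606 km; 0.4398 has 4 s.f., so the result keeps min(5, 4) = 4 s.f.
Rounded to 4 significant figures: 170.2 km.

170.2 km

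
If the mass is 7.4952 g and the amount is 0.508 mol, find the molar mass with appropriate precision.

14.8 g/mol

molar mass = 7.4952 g ÷ 0.508 mol = 14.7543307087… g/mol.
7.4952 has 5 significant figures; 0.508 has 3.
Division/multiplication keeps the fewest: 3 significant figures.
Rounded: 14.8 g/mol.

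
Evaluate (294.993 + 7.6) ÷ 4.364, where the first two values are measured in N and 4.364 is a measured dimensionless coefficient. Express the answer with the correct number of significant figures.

294.993 N + 7.6 N = 302.593 N; the sum is limited to 1 decimal place (4 s.f.).
Carrying full precision, 302.593 ÷ 4.364 = 69.3384509624… N; 4.364 has 4 s.f., so the result keeps min(4, 4) = 4 s.f.
Rounded to 4 significant figures: 69.34 N.

69.34 N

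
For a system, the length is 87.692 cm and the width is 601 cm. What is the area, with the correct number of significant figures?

5.27 × 10^4 cm²

area = 87.692 cm × 601 cm = 52702.892 cm².
87.692 has 5 significant figures; 601 has 3.
Division/multiplication keeps the fewest: 3 significant figures.
Rounded: 5.27 × 10^4 cm².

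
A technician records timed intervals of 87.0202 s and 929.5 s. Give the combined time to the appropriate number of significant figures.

87.0202 s + 929.5 s = 1016.5202 s.
Addition/subtraction keeps the fewest decimal places: 87.0202 → 4 decimal places, 929.5 → 1 decimal place; limit is 1.
Rounded to 1 decimal place: 1016.5 s.

1016.5 s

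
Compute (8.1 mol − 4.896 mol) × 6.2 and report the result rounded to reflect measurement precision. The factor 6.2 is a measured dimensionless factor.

8.1 mol − 4.896 mol = 3.204 mol; the difference is limited to 1 decimal place (2 s.f.).
Carrying full precision, 3.204 × 6.2 = 19.8648 mol; 6.2 has 2 s.f., so the result keeps min(2, 2) = 2 s.f.
Rounded to 2 significant figures: 20. mol.

20. mol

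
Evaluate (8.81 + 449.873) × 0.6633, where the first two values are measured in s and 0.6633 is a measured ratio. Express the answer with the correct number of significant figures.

304.2 s

8.81 s + 449.873 s = 458.683 s; the sum is limited to 2 decimal places (5 s.f.).
Carrying full precision, 458.683 × 0.6633 = 304.2444339 s; 0.6633 has 4 s.f., so the result keeps min(5, 4) = 4 s.f.
Rounded to 4 significant figures: 304.2 s.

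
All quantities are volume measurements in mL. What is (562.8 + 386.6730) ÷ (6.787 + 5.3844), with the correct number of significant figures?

562.8 + 386.6730 = 949.4730, limited to 1 d.p. → 4 s.f.; 6.787 + 5.3844 = 12.1714, limited to 3 d.p. → 5 s.f.
Carrying full precision, 949.4730 ÷ 12.1714 = 78.008528189…; keep min(4, 5) = 4 s.f.
Rounded to 4 significant figures: 78.01.

78.01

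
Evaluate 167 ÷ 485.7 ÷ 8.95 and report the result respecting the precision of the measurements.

0.0384

167 ÷ 485.7 ÷ 8.95 = 0.0384171667225…
Multiplication/division keeps the fewest significant figures: 167 → 3 s.f., 485.7 → 4 s.f., 8.95 → 3 s.f.; limit is 3.
Rounded to 3 significant figures: 0.0384.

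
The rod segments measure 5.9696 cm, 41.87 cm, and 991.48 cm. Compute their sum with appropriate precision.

5.9696 cm + 41.87 cm + 991.48 cm = 1039.3196 cm.
Addition/subtraction keeps the fewest decimal places: 5.9696 → 4 decimal places, 41.87 → 2 decimal places, 991.48 → 2 decimal places; limit is 2.
Rounded to 2 decimal places: 1039.32 cm.

1039.32 cm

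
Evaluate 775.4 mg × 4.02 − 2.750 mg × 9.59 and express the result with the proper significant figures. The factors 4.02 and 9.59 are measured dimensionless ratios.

3.09 × 10³ mg

775.4 × 4.02 = 3117.108 → 3.12 × 10³ mg (3 s.f., last digit at the 10^1 place).
2.750 × 9.59 = 26.3725 → 26.4 mg (3 s.f., last digit at the 10^-1 place).
Difference: 3090.7355 mg; keep the coarser place, 10^1.
Result: 3.09 × 10³ mg.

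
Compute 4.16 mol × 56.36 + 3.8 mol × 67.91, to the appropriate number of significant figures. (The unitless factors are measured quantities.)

4.16 × 56.36 = 234.4576 → 234 mol (3 s.f., last digit at the 10^0 place).
3.8 × 67.91 = 258.058 → 2.6 × 10² mol (2 s.f., last digit at the 10^1 place).
Sum: 492.5156 mol; keep the coarser place, 10^1.
Result: 4.9 × 10² mol.

4.9 × 10² mol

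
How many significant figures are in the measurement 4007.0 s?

5

4007.0: trailing zeros after a decimal point are significant; zeros between nonzero digits are significant.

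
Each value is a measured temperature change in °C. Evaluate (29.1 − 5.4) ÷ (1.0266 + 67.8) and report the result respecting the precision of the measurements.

0.344

29.1 − 5.4 = 23.7, limited to 1 d.p. → 3 s.f.; 1.0266 + 67.8 = 68.8266, limited to 1 d.p. → 3 s.f.
Carrying full precision, 23.7 ÷ 68.8266 = 0.344343611336…; keep min(3, 3) = 3 s.f.
Rounded to 3 significant figures: 0.344.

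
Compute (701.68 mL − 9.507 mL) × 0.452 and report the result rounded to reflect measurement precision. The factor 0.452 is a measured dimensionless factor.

313 mL

701.68 mL − 9.507 mL = 692.173 mL; the difference is limited to 2 decimal places (5 s.f.).
Carrying full precision, 692.173 × 0.452 = 312.862196 mL; 0.452 has 3 s.f., so the result keeps min(5, 3) = 3 s.f.
Rounded to 3 significant figures: 313 mL.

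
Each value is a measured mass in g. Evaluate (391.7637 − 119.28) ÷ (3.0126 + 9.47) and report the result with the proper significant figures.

391.7637 − 119.28 = 272.4837, limited to 2 d.p. → 5 s.f.; 3.0126 + 9.47 = 12.4826, limited to 2 d.p. → 4 s.f.
Carrying full precision, 272.4837 ÷ 12.4826 = 21.8290820823…; keep min(5, 4) = 4 s.f.
Rounded to 4 significant figures: 21.83.

21.83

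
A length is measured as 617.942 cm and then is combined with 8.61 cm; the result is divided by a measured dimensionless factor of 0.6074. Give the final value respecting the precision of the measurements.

1.032 × 10^3 cm

617.942 cm + 8.61 cm = 626.552 cm; the sum is limited to 2 decimal places (5 s.f.).
Carrying full precision, 626.552 ÷ 0.6074 = 1031.53111623… cm; 0.6074 has 4 s.f., so the result keeps min(5, 4) = 4 s.f.
Rounded to 4 significant figures: 1.032 × 10^3 cm.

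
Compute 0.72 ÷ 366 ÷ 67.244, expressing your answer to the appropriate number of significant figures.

0.72 ÷ 366 ÷ 67.244 = 0.0000292548497227…
Multiplication/division keeps the fewest significant figures: 0.72 → 2 s.f., 366 → 3 s.f., 67.244 → 5 s.f.; limit is 2.
Rounded to 2 significant figures: 2.9 × 10⁻⁵.

2.9 × 10⁻⁵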